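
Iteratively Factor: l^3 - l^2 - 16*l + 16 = (l - 4)*(l^2 + 3*l - 4) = (l - 4)*(l - 1)*(l + 4)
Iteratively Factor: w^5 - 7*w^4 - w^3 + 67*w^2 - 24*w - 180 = (w - 3)*(w^4 - 4*w^3 - 13*w^2 + 28*w + 60) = (w - 3)*(w + 2)*(w^3 - 6*w^2 - w + 30) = (w - 3)^2*(w + 2)*(w^2 - 3*w - 10) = (w - 5)*(w - 3)^2*(w + 2)*(w + 2)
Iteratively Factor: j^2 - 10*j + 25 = (j - 5)*(j - 5)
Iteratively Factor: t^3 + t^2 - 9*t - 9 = (t + 1)*(t^2 - 9) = (t - 3)*(t + 1)*(t + 3)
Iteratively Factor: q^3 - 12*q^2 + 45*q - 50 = (q - 5)*(q^2 - 7*q + 10) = (q - 5)*(q - 2)*(q - 5)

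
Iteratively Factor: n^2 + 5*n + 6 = (n + 2)*(n + 3)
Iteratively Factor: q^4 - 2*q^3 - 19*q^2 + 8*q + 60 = (q - 5)*(q^3 + 3*q^2 - 4*q - 12) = (q - 5)*(q + 2)*(q^2 + q - 6) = (q - 5)*(q + 2)*(q + 3)*(q - 2)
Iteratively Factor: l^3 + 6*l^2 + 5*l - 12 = (l + 4)*(l^2 + 2*l - 3) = (l - 1)*(l + 4)*(l + 3)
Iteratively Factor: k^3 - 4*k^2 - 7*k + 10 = (k + 2)*(k^2 - 6*k + 5) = (k - 1)*(k + 2)*(k - 5)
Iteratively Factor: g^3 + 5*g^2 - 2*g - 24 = (g + 4)*(g^2 + g - 6) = (g + 3)*(g + 4)*(g - 2)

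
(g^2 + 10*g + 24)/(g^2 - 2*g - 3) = (g^2 + 10*g + 24)/(g^2 - 2*g - 3)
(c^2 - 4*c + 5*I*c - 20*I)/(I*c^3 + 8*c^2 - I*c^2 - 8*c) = (c^2 - 4*c + 5*I*c - 20*I)/(c*(I*c^2 + 8*c - I*c - 8))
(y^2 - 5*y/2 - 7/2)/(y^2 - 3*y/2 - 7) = (y + 1)/(y + 2)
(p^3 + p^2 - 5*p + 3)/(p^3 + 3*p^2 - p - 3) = (p - 1)/(p + 1)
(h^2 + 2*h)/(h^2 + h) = (h + 2)/(h + 1)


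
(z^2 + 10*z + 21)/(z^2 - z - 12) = (z + 7)/(z - 4)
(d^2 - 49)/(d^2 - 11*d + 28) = (d + 7)/(d - 4)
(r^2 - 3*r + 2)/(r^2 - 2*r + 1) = (r - 2)/(r - 1)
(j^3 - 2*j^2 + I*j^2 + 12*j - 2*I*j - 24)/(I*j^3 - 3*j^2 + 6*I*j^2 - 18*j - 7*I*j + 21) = (-I*j^3 + j^2*(1 + 2*I) + j*(-2 - 12*I) + 24*I)/(j^3 + j^2*(6 + 3*I) + j*(-7 + 18*I) - 21*I)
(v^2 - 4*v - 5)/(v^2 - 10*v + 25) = (v + 1)/(v - 5)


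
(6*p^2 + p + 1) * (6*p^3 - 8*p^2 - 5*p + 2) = 36*p^5 - 42*p^4 - 32*p^3 - p^2 - 3*p + 2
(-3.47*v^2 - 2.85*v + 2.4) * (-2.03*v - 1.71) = 7.0441*v^3 + 11.7192*v^2 + 0.00150000000000095*v - 4.104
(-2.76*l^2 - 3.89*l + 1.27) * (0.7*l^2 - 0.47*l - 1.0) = -1.932*l^4 - 1.4258*l^3 + 5.4773*l^2 + 3.2931*l - 1.27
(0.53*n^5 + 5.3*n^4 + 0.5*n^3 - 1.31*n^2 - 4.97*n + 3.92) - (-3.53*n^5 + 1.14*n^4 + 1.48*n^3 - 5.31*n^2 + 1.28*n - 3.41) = 4.06*n^5 + 4.16*n^4 - 0.98*n^3 + 4.0*n^2 - 6.25*n + 7.33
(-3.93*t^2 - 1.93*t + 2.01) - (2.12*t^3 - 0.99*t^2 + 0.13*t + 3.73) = -2.12*t^3 - 2.94*t^2 - 2.06*t - 1.72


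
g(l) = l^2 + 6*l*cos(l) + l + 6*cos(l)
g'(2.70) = -8.51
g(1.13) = 7.86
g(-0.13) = 5.06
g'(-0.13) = 7.37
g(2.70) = -10.08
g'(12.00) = 71.92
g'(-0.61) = 6.04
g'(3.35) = 7.23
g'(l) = -6*l*sin(l) + 2*l - 6*sin(l) + 6*cos(l) + 1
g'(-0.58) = 6.24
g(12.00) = 221.82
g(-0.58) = 1.86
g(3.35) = -10.96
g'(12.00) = 71.92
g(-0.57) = 1.93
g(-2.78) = 14.94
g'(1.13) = -5.74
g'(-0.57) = 6.30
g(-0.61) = 1.68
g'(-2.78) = -13.95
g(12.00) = 221.82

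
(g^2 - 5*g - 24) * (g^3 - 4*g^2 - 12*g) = g^5 - 9*g^4 - 16*g^3 + 156*g^2 + 288*g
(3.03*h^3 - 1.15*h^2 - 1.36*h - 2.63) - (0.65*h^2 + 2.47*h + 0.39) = 3.03*h^3 - 1.8*h^2 - 3.83*h - 3.02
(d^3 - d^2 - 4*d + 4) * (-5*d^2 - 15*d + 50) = -5*d^5 - 10*d^4 + 85*d^3 - 10*d^2 - 260*d + 200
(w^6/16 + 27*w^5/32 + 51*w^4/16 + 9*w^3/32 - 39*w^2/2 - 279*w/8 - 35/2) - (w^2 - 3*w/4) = w^6/16 + 27*w^5/32 + 51*w^4/16 + 9*w^3/32 - 41*w^2/2 - 273*w/8 - 35/2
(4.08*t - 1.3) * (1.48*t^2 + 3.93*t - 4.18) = 6.0384*t^3 + 14.1104*t^2 - 22.1634*t + 5.434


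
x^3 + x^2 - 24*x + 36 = (x - 3)*(x - 2)*(x + 6)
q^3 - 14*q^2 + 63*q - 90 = (q - 6)*(q - 5)*(q - 3)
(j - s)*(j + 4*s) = j^2 + 3*j*s - 4*s^2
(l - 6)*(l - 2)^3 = l^4 - 12*l^3 + 48*l^2 - 80*l + 48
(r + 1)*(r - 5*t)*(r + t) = r^3 - 4*r^2*t + r^2 - 5*r*t^2 - 4*r*t - 5*t^2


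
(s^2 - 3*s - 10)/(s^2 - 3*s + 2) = (s^2 - 3*s - 10)/(s^2 - 3*s + 2)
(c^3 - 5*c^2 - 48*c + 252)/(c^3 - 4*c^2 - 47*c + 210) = (c - 6)/(c - 5)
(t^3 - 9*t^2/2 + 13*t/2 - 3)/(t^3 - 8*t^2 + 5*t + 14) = (2*t^2 - 5*t + 3)/(2*(t^2 - 6*t - 7))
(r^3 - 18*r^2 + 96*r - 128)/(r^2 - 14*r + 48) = (r^2 - 10*r + 16)/(r - 6)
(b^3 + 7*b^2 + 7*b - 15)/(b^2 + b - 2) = (b^2 + 8*b + 15)/(b + 2)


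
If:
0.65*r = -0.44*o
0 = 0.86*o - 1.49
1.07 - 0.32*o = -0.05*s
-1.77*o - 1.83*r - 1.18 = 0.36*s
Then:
No Solution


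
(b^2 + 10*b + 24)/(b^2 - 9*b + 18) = (b^2 + 10*b + 24)/(b^2 - 9*b + 18)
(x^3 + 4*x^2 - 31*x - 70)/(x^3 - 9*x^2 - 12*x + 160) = (x^2 + 9*x + 14)/(x^2 - 4*x - 32)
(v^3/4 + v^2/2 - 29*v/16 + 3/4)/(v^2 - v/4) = (v^3 + 2*v^2 - 29*v/4 + 3)/(v*(4*v - 1))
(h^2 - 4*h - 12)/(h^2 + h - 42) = (h + 2)/(h + 7)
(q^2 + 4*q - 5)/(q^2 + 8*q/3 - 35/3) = 3*(q - 1)/(3*q - 7)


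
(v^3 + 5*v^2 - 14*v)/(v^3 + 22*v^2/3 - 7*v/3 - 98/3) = 3*v/(3*v + 7)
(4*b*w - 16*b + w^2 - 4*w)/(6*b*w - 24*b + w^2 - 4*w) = (4*b + w)/(6*b + w)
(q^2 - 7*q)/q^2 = (q - 7)/q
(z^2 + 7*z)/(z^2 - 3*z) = (z + 7)/(z - 3)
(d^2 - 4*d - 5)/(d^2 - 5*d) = (d + 1)/d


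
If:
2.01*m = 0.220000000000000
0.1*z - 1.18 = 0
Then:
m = 0.11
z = 11.80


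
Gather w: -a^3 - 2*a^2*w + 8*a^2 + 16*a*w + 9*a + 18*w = -a^3 + 8*a^2 + 9*a + w*(-2*a^2 + 16*a + 18)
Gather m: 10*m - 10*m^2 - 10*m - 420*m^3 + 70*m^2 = -420*m^3 + 60*m^2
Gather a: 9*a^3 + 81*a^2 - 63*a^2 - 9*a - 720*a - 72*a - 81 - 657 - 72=9*a^3 + 18*a^2 - 801*a - 810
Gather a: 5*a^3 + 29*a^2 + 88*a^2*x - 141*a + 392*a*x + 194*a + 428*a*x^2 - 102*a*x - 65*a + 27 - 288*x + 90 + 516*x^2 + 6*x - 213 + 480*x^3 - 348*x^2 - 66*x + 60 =5*a^3 + a^2*(88*x + 29) + a*(428*x^2 + 290*x - 12) + 480*x^3 + 168*x^2 - 348*x - 36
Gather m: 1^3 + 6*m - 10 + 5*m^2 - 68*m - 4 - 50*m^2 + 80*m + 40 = -45*m^2 + 18*m + 27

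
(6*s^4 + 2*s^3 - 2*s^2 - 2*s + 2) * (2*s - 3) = 12*s^5 - 14*s^4 - 10*s^3 + 2*s^2 + 10*s - 6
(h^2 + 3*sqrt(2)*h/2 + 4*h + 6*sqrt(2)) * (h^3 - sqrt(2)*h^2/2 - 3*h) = h^5 + sqrt(2)*h^4 + 4*h^4 - 9*h^3/2 + 4*sqrt(2)*h^3 - 18*h^2 - 9*sqrt(2)*h^2/2 - 18*sqrt(2)*h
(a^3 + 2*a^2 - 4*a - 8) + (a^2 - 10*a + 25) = a^3 + 3*a^2 - 14*a + 17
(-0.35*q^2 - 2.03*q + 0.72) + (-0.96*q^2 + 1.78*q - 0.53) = -1.31*q^2 - 0.25*q + 0.19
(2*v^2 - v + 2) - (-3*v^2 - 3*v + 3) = 5*v^2 + 2*v - 1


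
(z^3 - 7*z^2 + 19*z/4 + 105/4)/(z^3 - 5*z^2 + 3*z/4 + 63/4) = (z - 5)/(z - 3)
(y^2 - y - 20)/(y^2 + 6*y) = (y^2 - y - 20)/(y*(y + 6))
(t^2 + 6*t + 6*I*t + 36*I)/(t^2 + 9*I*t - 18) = (t + 6)/(t + 3*I)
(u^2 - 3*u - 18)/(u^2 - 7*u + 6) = (u + 3)/(u - 1)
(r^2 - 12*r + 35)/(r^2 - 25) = (r - 7)/(r + 5)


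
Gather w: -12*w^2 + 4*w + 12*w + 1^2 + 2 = -12*w^2 + 16*w + 3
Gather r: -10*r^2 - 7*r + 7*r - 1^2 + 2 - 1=-10*r^2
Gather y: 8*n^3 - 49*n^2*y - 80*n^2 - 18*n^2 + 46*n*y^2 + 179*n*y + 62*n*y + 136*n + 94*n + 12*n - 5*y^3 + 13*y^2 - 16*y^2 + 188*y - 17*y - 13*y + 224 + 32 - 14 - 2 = 8*n^3 - 98*n^2 + 242*n - 5*y^3 + y^2*(46*n - 3) + y*(-49*n^2 + 241*n + 158) + 240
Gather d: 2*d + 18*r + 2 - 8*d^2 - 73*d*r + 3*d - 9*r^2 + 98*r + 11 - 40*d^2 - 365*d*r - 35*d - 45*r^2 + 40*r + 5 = -48*d^2 + d*(-438*r - 30) - 54*r^2 + 156*r + 18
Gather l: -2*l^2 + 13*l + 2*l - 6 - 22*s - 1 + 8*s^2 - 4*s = -2*l^2 + 15*l + 8*s^2 - 26*s - 7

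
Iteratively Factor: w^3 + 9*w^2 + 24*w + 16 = (w + 1)*(w^2 + 8*w + 16) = (w + 1)*(w + 4)*(w + 4)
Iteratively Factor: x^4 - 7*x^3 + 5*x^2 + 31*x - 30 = (x - 1)*(x^3 - 6*x^2 - x + 30) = (x - 5)*(x - 1)*(x^2 - x - 6) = (x - 5)*(x - 3)*(x - 1)*(x + 2)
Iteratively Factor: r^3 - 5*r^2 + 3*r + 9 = (r - 3)*(r^2 - 2*r - 3) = (r - 3)*(r + 1)*(r - 3)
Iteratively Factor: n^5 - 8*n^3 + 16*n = (n - 2)*(n^4 + 2*n^3 - 4*n^2 - 8*n) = (n - 2)*(n + 2)*(n^3 - 4*n) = (n - 2)*(n + 2)^2*(n^2 - 2*n) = (n - 2)^2*(n + 2)^2*(n)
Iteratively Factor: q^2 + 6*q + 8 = (q + 4)*(q + 2)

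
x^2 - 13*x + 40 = (x - 8)*(x - 5)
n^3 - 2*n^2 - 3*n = n*(n - 3)*(n + 1)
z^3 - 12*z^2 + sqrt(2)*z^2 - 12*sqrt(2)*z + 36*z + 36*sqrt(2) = (z - 6)^2*(z + sqrt(2))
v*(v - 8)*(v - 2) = v^3 - 10*v^2 + 16*v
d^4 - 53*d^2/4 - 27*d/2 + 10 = (d - 4)*(d - 1/2)*(d + 2)*(d + 5/2)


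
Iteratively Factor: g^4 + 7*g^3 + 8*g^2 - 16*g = (g + 4)*(g^3 + 3*g^2 - 4*g) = g*(g + 4)*(g^2 + 3*g - 4) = g*(g - 1)*(g + 4)*(g + 4)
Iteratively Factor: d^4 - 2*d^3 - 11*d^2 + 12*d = (d + 3)*(d^3 - 5*d^2 + 4*d) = (d - 1)*(d + 3)*(d^2 - 4*d) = d*(d - 1)*(d + 3)*(d - 4)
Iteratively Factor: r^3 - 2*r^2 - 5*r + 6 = (r + 2)*(r^2 - 4*r + 3) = (r - 3)*(r + 2)*(r - 1)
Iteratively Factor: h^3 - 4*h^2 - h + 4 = (h - 4)*(h^2 - 1) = (h - 4)*(h - 1)*(h + 1)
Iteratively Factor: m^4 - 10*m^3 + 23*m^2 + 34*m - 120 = (m - 3)*(m^3 - 7*m^2 + 2*m + 40) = (m - 5)*(m - 3)*(m^2 - 2*m - 8) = (m - 5)*(m - 3)*(m + 2)*(m - 4)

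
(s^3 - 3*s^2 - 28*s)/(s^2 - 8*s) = (s^2 - 3*s - 28)/(s - 8)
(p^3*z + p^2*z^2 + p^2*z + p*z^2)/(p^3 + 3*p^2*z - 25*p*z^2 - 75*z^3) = p*z*(p^2 + p*z + p + z)/(p^3 + 3*p^2*z - 25*p*z^2 - 75*z^3)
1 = 1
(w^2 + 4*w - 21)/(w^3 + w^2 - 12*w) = (w + 7)/(w*(w + 4))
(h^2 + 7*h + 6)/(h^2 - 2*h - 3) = (h + 6)/(h - 3)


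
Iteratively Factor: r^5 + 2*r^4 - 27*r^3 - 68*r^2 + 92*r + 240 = (r + 3)*(r^4 - r^3 - 24*r^2 + 4*r + 80) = (r + 3)*(r + 4)*(r^3 - 5*r^2 - 4*r + 20) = (r - 5)*(r + 3)*(r + 4)*(r^2 - 4) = (r - 5)*(r + 2)*(r + 3)*(r + 4)*(r - 2)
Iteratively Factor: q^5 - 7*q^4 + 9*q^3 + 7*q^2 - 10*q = (q + 1)*(q^4 - 8*q^3 + 17*q^2 - 10*q) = (q - 2)*(q + 1)*(q^3 - 6*q^2 + 5*q) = q*(q - 2)*(q + 1)*(q^2 - 6*q + 5) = q*(q - 2)*(q - 1)*(q + 1)*(q - 5)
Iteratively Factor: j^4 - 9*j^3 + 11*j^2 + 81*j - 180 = (j - 4)*(j^3 - 5*j^2 - 9*j + 45) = (j - 4)*(j - 3)*(j^2 - 2*j - 15) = (j - 5)*(j - 4)*(j - 3)*(j + 3)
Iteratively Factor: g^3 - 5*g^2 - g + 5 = (g - 1)*(g^2 - 4*g - 5) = (g - 5)*(g - 1)*(g + 1)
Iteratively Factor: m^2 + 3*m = (m)*(m + 3)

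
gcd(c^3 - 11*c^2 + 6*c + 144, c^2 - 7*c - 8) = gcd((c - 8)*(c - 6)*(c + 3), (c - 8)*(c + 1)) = c - 8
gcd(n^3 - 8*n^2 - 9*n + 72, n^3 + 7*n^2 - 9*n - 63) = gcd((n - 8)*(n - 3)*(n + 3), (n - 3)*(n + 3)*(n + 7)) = n^2 - 9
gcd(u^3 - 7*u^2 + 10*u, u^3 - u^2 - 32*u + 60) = u^2 - 7*u + 10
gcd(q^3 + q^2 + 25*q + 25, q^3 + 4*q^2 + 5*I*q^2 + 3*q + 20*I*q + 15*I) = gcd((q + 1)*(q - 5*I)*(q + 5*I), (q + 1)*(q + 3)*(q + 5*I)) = q^2 + q*(1 + 5*I) + 5*I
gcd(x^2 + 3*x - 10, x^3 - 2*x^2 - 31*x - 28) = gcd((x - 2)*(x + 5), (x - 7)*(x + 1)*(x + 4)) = 1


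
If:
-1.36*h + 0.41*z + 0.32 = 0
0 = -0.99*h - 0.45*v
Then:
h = 0.301470588235294*z + 0.235294117647059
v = -0.663235294117647*z - 0.517647058823529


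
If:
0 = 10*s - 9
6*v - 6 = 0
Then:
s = 9/10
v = 1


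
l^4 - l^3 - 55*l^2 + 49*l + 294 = (l - 7)*(l - 3)*(l + 2)*(l + 7)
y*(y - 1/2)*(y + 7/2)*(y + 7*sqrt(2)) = y^4 + 3*y^3 + 7*sqrt(2)*y^3 - 7*y^2/4 + 21*sqrt(2)*y^2 - 49*sqrt(2)*y/4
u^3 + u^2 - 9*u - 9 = (u - 3)*(u + 1)*(u + 3)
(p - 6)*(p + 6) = p^2 - 36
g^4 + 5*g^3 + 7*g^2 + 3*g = g*(g + 1)^2*(g + 3)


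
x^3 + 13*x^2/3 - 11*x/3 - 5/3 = (x - 1)*(x + 1/3)*(x + 5)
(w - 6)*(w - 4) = w^2 - 10*w + 24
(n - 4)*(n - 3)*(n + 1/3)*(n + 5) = n^4 - 5*n^3/3 - 71*n^2/3 + 157*n/3 + 20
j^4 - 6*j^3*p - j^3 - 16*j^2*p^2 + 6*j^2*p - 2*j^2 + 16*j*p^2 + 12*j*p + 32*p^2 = (j - 2)*(j + 1)*(j - 8*p)*(j + 2*p)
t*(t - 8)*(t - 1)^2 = t^4 - 10*t^3 + 17*t^2 - 8*t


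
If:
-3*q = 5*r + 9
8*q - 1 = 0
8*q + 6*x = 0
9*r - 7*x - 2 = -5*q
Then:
No Solution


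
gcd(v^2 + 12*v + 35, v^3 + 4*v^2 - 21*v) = v + 7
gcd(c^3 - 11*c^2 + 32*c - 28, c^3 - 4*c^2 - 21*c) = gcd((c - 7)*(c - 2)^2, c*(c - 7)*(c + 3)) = c - 7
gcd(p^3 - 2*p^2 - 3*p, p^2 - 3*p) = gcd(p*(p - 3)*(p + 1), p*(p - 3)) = p^2 - 3*p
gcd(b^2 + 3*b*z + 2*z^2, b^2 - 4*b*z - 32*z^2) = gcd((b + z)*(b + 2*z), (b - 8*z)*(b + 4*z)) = 1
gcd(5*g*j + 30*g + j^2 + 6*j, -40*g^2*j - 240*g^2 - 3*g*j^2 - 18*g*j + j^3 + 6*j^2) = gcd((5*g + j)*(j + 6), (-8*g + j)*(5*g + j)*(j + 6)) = 5*g*j + 30*g + j^2 + 6*j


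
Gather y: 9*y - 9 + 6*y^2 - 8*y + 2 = 6*y^2 + y - 7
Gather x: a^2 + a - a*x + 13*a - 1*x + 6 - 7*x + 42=a^2 + 14*a + x*(-a - 8) + 48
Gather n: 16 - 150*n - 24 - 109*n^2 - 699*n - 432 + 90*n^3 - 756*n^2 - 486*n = 90*n^3 - 865*n^2 - 1335*n - 440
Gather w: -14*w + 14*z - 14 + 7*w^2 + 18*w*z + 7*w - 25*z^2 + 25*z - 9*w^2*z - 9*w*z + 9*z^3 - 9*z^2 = w^2*(7 - 9*z) + w*(9*z - 7) + 9*z^3 - 34*z^2 + 39*z - 14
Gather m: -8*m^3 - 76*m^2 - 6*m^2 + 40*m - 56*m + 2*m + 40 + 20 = -8*m^3 - 82*m^2 - 14*m + 60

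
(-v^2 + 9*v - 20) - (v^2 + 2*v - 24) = -2*v^2 + 7*v + 4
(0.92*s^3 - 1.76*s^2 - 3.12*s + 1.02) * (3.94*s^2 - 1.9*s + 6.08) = 3.6248*s^5 - 8.6824*s^4 - 3.3552*s^3 - 0.754000000000001*s^2 - 20.9076*s + 6.2016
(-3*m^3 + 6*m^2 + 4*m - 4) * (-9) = 27*m^3 - 54*m^2 - 36*m + 36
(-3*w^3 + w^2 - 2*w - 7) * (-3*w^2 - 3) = 9*w^5 - 3*w^4 + 15*w^3 + 18*w^2 + 6*w + 21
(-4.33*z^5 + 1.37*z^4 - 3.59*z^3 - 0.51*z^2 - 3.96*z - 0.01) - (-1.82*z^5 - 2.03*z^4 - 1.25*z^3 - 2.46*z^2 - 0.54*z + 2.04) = -2.51*z^5 + 3.4*z^4 - 2.34*z^3 + 1.95*z^2 - 3.42*z - 2.05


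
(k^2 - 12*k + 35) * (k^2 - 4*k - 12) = k^4 - 16*k^3 + 71*k^2 + 4*k - 420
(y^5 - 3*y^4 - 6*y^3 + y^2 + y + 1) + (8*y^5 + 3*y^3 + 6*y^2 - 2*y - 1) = 9*y^5 - 3*y^4 - 3*y^3 + 7*y^2 - y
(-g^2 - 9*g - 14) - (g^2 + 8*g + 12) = -2*g^2 - 17*g - 26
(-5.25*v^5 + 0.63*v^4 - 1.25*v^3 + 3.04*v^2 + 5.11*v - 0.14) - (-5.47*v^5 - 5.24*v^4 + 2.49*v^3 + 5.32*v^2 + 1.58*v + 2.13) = 0.22*v^5 + 5.87*v^4 - 3.74*v^3 - 2.28*v^2 + 3.53*v - 2.27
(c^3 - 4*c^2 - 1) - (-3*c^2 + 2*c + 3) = c^3 - c^2 - 2*c - 4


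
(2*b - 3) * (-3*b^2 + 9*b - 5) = -6*b^3 + 27*b^2 - 37*b + 15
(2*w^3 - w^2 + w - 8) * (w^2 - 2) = 2*w^5 - w^4 - 3*w^3 - 6*w^2 - 2*w + 16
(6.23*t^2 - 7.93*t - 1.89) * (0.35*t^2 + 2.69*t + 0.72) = 2.1805*t^4 + 13.9832*t^3 - 17.5076*t^2 - 10.7937*t - 1.3608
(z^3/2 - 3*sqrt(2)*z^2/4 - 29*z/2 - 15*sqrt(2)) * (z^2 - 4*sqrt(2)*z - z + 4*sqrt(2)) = z^5/2 - 11*sqrt(2)*z^4/4 - z^4/2 - 17*z^3/2 + 11*sqrt(2)*z^3/4 + 17*z^2/2 + 43*sqrt(2)*z^2 - 43*sqrt(2)*z + 120*z - 120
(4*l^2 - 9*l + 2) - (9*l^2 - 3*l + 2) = -5*l^2 - 6*l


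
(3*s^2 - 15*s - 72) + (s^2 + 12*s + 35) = 4*s^2 - 3*s - 37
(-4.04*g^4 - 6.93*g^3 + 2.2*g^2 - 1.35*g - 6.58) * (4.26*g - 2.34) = -17.2104*g^5 - 20.0682*g^4 + 25.5882*g^3 - 10.899*g^2 - 24.8718*g + 15.3972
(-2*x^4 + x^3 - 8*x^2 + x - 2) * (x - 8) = -2*x^5 + 17*x^4 - 16*x^3 + 65*x^2 - 10*x + 16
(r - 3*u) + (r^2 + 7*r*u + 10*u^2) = r^2 + 7*r*u + r + 10*u^2 - 3*u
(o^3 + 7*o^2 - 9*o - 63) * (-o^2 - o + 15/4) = -o^5 - 8*o^4 + 23*o^3/4 + 393*o^2/4 + 117*o/4 - 945/4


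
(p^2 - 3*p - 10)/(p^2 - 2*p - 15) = (p + 2)/(p + 3)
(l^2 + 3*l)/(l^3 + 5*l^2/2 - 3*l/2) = 2/(2*l - 1)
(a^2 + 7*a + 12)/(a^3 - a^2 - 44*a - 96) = 1/(a - 8)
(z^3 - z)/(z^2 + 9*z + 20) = (z^3 - z)/(z^2 + 9*z + 20)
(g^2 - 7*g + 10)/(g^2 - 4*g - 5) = (g - 2)/(g + 1)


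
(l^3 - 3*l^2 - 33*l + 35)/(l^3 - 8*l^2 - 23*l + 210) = (l - 1)/(l - 6)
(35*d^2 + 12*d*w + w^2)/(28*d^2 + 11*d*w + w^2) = (5*d + w)/(4*d + w)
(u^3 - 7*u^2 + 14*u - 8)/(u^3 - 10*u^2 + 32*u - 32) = (u - 1)/(u - 4)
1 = 1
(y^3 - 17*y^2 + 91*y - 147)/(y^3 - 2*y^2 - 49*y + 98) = (y^2 - 10*y + 21)/(y^2 + 5*y - 14)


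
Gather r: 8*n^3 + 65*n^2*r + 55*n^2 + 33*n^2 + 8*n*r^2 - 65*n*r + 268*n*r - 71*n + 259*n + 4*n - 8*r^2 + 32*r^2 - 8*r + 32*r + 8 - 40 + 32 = 8*n^3 + 88*n^2 + 192*n + r^2*(8*n + 24) + r*(65*n^2 + 203*n + 24)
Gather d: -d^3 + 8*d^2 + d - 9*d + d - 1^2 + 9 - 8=-d^3 + 8*d^2 - 7*d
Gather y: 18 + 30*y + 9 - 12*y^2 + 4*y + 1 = -12*y^2 + 34*y + 28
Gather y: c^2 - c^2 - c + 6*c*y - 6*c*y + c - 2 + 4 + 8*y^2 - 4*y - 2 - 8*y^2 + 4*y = 0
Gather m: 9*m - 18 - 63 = 9*m - 81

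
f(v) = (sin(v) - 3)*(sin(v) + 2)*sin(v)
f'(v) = (sin(v) - 3)*(sin(v) + 2)*cos(v) + (sin(v) - 3)*sin(v)*cos(v) + (sin(v) + 2)*sin(v)*cos(v) = (3*sin(v)^2 - 2*sin(v) - 6)*cos(v)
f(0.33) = -2.02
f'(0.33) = -5.99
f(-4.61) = -5.97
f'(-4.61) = 0.51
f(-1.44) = 3.99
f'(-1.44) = -0.14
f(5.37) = 3.63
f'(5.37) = -1.55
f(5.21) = 3.82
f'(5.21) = -0.92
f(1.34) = -5.87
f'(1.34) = -1.17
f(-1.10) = 3.85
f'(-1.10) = -0.83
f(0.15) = -0.92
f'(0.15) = -6.16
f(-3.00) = 0.82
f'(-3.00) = 5.60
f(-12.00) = -3.35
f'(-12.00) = -5.24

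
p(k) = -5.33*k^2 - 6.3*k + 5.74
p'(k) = -10.66*k - 6.3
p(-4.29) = -65.33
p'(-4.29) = 39.43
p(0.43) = 2.05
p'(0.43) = -10.88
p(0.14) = 4.75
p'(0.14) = -7.79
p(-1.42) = 3.94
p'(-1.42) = 8.84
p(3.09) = -64.62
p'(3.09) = -39.24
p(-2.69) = -15.88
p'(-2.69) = 22.38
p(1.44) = -14.38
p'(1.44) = -21.65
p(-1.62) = 1.96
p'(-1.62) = 10.97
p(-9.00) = -369.29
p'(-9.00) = 89.64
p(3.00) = -61.13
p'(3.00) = -38.28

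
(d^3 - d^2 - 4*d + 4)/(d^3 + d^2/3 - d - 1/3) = 3*(d^2 - 4)/(3*d^2 + 4*d + 1)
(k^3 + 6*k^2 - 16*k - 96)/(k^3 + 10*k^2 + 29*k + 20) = (k^2 + 2*k - 24)/(k^2 + 6*k + 5)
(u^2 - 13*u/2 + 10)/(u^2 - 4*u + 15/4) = 2*(u - 4)/(2*u - 3)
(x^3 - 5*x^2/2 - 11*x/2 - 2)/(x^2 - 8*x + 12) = (2*x^3 - 5*x^2 - 11*x - 4)/(2*(x^2 - 8*x + 12))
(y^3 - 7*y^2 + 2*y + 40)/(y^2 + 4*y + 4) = (y^2 - 9*y + 20)/(y + 2)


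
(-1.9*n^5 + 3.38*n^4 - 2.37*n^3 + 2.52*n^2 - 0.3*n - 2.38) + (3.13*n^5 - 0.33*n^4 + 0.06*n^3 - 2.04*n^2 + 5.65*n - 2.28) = 1.23*n^5 + 3.05*n^4 - 2.31*n^3 + 0.48*n^2 + 5.35*n - 4.66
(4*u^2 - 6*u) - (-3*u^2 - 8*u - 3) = 7*u^2 + 2*u + 3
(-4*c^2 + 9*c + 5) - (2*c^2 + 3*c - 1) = -6*c^2 + 6*c + 6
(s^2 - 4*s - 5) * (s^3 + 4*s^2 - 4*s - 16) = s^5 - 25*s^3 - 20*s^2 + 84*s + 80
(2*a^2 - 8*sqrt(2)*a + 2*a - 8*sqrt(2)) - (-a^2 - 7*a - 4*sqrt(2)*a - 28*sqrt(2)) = 3*a^2 - 4*sqrt(2)*a + 9*a + 20*sqrt(2)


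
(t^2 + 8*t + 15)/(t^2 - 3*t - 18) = (t + 5)/(t - 6)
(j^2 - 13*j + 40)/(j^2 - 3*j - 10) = (j - 8)/(j + 2)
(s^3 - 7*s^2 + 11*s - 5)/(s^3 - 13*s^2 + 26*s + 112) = (s^3 - 7*s^2 + 11*s - 5)/(s^3 - 13*s^2 + 26*s + 112)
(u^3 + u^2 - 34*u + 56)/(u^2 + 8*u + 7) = (u^2 - 6*u + 8)/(u + 1)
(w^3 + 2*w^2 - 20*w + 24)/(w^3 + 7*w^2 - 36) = (w - 2)/(w + 3)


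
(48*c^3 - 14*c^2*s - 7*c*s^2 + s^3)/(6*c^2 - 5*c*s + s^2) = (-24*c^2 - 5*c*s + s^2)/(-3*c + s)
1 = 1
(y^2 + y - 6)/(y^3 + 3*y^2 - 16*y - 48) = (y - 2)/(y^2 - 16)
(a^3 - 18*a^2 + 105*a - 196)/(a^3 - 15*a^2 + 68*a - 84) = (a^2 - 11*a + 28)/(a^2 - 8*a + 12)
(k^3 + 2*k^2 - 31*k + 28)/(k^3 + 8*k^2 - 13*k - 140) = (k - 1)/(k + 5)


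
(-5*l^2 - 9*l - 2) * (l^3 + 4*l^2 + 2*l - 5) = -5*l^5 - 29*l^4 - 48*l^3 - l^2 + 41*l + 10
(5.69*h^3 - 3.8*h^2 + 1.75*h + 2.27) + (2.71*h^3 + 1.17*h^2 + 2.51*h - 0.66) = 8.4*h^3 - 2.63*h^2 + 4.26*h + 1.61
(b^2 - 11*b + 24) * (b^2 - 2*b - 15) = b^4 - 13*b^3 + 31*b^2 + 117*b - 360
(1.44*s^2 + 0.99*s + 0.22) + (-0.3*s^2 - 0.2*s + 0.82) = 1.14*s^2 + 0.79*s + 1.04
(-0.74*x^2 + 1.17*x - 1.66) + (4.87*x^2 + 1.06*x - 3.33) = 4.13*x^2 + 2.23*x - 4.99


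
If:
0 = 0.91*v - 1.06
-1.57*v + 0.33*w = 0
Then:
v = 1.16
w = 5.54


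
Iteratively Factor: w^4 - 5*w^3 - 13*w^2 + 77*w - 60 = (w - 5)*(w^3 - 13*w + 12) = (w - 5)*(w - 3)*(w^2 + 3*w - 4) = (w - 5)*(w - 3)*(w + 4)*(w - 1)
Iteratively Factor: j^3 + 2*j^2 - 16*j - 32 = (j + 4)*(j^2 - 2*j - 8) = (j + 2)*(j + 4)*(j - 4)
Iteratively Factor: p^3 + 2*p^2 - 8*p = (p)*(p^2 + 2*p - 8) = p*(p - 2)*(p + 4)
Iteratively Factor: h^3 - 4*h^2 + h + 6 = (h + 1)*(h^2 - 5*h + 6) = (h - 3)*(h + 1)*(h - 2)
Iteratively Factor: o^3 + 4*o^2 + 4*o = (o + 2)*(o^2 + 2*o) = (o + 2)^2*(o)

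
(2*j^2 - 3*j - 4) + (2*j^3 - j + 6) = 2*j^3 + 2*j^2 - 4*j + 2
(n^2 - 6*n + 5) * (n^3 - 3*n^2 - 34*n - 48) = n^5 - 9*n^4 - 11*n^3 + 141*n^2 + 118*n - 240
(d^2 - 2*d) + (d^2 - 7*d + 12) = 2*d^2 - 9*d + 12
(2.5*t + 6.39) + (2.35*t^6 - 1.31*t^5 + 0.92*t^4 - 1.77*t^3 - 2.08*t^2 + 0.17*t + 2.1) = 2.35*t^6 - 1.31*t^5 + 0.92*t^4 - 1.77*t^3 - 2.08*t^2 + 2.67*t + 8.49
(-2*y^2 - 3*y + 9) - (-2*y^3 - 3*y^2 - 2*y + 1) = 2*y^3 + y^2 - y + 8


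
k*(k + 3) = k^2 + 3*k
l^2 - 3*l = l*(l - 3)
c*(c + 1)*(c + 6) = c^3 + 7*c^2 + 6*c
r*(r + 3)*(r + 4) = r^3 + 7*r^2 + 12*r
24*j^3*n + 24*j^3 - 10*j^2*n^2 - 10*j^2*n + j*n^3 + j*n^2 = (-6*j + n)*(-4*j + n)*(j*n + j)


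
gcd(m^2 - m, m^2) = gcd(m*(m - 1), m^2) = m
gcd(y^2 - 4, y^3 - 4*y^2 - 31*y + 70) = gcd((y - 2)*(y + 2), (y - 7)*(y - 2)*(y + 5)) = y - 2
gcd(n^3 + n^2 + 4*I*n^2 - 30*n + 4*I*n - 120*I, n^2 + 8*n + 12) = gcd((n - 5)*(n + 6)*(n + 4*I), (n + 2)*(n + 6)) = n + 6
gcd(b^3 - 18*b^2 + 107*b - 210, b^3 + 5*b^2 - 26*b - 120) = b - 5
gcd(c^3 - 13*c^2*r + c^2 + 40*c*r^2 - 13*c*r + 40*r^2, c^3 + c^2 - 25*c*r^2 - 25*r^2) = -c^2 + 5*c*r - c + 5*r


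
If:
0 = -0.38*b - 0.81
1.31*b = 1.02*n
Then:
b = -2.13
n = -2.74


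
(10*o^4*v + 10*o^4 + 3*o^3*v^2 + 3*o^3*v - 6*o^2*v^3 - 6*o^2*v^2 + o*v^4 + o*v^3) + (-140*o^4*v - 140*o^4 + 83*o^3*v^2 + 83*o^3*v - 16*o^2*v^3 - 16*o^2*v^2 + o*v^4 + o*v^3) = -130*o^4*v - 130*o^4 + 86*o^3*v^2 + 86*o^3*v - 22*o^2*v^3 - 22*o^2*v^2 + 2*o*v^4 + 2*o*v^3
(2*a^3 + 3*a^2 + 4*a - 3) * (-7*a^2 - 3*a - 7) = -14*a^5 - 27*a^4 - 51*a^3 - 12*a^2 - 19*a + 21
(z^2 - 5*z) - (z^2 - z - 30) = 30 - 4*z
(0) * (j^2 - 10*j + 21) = 0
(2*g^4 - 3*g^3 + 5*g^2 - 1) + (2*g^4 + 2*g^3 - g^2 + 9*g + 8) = 4*g^4 - g^3 + 4*g^2 + 9*g + 7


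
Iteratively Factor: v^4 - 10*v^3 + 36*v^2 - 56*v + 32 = (v - 4)*(v^3 - 6*v^2 + 12*v - 8) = (v - 4)*(v - 2)*(v^2 - 4*v + 4) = (v - 4)*(v - 2)^2*(v - 2)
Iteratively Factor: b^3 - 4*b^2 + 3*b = (b - 1)*(b^2 - 3*b) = (b - 3)*(b - 1)*(b)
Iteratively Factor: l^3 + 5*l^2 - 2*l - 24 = (l + 4)*(l^2 + l - 6) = (l - 2)*(l + 4)*(l + 3)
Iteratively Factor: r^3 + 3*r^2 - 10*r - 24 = (r + 2)*(r^2 + r - 12) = (r - 3)*(r + 2)*(r + 4)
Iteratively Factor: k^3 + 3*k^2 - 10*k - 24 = (k - 3)*(k^2 + 6*k + 8) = (k - 3)*(k + 2)*(k + 4)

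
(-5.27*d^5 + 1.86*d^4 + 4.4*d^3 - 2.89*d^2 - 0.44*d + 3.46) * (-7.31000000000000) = 38.5237*d^5 - 13.5966*d^4 - 32.164*d^3 + 21.1259*d^2 + 3.2164*d - 25.2926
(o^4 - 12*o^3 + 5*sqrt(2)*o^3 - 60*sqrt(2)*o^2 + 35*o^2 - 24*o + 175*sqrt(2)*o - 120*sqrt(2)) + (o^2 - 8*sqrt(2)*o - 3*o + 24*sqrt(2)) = o^4 - 12*o^3 + 5*sqrt(2)*o^3 - 60*sqrt(2)*o^2 + 36*o^2 - 27*o + 167*sqrt(2)*o - 96*sqrt(2)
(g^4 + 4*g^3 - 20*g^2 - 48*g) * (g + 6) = g^5 + 10*g^4 + 4*g^3 - 168*g^2 - 288*g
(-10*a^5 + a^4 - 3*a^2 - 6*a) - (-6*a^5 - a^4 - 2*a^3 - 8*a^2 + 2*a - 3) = -4*a^5 + 2*a^4 + 2*a^3 + 5*a^2 - 8*a + 3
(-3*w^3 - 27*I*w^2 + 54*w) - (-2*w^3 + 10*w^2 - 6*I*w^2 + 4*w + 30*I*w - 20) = -w^3 - 10*w^2 - 21*I*w^2 + 50*w - 30*I*w + 20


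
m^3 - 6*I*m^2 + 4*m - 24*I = (m - 6*I)*(m - 2*I)*(m + 2*I)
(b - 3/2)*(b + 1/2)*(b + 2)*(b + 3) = b^4 + 4*b^3 + b^2/4 - 39*b/4 - 9/2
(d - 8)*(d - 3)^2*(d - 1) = d^4 - 15*d^3 + 71*d^2 - 129*d + 72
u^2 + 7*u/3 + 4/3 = (u + 1)*(u + 4/3)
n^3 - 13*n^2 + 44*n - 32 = (n - 8)*(n - 4)*(n - 1)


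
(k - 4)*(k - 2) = k^2 - 6*k + 8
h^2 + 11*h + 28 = (h + 4)*(h + 7)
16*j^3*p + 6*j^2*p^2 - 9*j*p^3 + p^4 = p*(-8*j + p)*(-2*j + p)*(j + p)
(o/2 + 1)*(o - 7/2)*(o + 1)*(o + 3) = o^4/2 + 5*o^3/4 - 5*o^2 - 65*o/4 - 21/2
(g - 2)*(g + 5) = g^2 + 3*g - 10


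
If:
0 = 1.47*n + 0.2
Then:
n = -0.14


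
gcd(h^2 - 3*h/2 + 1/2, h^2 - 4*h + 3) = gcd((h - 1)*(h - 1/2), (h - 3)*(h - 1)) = h - 1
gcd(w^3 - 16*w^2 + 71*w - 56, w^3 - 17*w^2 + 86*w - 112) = w^2 - 15*w + 56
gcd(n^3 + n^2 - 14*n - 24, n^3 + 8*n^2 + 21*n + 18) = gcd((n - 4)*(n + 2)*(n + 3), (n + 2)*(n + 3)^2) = n^2 + 5*n + 6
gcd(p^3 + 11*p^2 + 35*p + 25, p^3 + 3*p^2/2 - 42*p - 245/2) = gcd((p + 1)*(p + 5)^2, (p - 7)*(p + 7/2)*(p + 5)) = p + 5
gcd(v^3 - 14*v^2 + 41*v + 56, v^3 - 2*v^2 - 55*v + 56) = v - 8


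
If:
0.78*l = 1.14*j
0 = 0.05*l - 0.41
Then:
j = 5.61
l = 8.20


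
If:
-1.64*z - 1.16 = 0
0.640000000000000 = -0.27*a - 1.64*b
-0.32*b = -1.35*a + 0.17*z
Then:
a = -0.17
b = -0.36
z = -0.71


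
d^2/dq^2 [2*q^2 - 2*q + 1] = 4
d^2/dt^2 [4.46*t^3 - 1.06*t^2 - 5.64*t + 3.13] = 26.76*t - 2.12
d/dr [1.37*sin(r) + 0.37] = 1.37*cos(r)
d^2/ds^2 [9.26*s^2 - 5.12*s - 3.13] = 18.5200000000000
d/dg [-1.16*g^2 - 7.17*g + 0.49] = -2.32*g - 7.17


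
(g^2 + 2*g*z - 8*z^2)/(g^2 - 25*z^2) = (g^2 + 2*g*z - 8*z^2)/(g^2 - 25*z^2)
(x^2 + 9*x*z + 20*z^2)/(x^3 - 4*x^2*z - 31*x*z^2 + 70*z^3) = (x + 4*z)/(x^2 - 9*x*z + 14*z^2)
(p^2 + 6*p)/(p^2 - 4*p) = (p + 6)/(p - 4)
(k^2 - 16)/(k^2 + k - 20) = (k + 4)/(k + 5)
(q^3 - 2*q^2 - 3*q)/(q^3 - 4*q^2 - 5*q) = (q - 3)/(q - 5)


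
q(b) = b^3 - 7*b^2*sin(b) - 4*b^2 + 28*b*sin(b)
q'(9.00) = 417.62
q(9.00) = 275.18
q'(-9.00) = 997.75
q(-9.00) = -715.47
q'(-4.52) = 238.59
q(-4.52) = -438.67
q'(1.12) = 15.73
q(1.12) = 16.71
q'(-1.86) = -4.78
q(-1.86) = 52.86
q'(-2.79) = 147.07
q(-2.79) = -7.18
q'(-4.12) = 285.72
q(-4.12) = -332.11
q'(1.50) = 3.59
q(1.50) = 20.56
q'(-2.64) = 118.39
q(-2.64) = 12.72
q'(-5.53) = -61.04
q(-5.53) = -543.76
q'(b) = -7*b^2*cos(b) + 3*b^2 - 14*b*sin(b) + 28*b*cos(b) - 8*b + 28*sin(b)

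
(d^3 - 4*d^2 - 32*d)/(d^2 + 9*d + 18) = d*(d^2 - 4*d - 32)/(d^2 + 9*d + 18)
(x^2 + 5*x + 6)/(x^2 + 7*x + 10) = (x + 3)/(x + 5)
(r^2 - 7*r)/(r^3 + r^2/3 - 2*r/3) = 3*(r - 7)/(3*r^2 + r - 2)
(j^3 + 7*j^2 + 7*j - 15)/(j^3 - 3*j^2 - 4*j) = (-j^3 - 7*j^2 - 7*j + 15)/(j*(-j^2 + 3*j + 4))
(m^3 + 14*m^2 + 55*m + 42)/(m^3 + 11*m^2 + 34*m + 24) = (m + 7)/(m + 4)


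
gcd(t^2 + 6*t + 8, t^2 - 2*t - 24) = t + 4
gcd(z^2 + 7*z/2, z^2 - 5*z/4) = z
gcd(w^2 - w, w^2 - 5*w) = w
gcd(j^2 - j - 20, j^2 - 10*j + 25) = j - 5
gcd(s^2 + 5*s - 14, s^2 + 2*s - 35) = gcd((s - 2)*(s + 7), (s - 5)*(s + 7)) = s + 7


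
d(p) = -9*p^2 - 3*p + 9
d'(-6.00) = 105.00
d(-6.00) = -297.00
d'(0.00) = -3.00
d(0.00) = 9.00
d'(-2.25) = 37.50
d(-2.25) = -29.81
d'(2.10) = -40.80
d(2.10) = -36.99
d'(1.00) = -21.00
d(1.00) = -3.00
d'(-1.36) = 21.48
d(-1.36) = -3.57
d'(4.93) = -91.74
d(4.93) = -224.53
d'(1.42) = -28.56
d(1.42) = -13.41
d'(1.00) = -21.00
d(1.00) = -3.00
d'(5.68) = -105.24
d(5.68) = -298.40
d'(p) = -18*p - 3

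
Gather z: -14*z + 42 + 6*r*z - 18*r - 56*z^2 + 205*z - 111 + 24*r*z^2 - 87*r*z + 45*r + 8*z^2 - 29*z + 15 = 27*r + z^2*(24*r - 48) + z*(162 - 81*r) - 54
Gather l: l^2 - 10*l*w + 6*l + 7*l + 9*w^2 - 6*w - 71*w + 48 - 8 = l^2 + l*(13 - 10*w) + 9*w^2 - 77*w + 40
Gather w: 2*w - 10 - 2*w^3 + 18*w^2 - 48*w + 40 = -2*w^3 + 18*w^2 - 46*w + 30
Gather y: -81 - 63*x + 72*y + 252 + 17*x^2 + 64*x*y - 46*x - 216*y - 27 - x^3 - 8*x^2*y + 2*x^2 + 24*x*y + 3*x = -x^3 + 19*x^2 - 106*x + y*(-8*x^2 + 88*x - 144) + 144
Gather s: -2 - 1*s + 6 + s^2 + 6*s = s^2 + 5*s + 4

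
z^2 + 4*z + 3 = (z + 1)*(z + 3)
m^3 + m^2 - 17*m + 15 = (m - 3)*(m - 1)*(m + 5)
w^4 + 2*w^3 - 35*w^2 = w^2*(w - 5)*(w + 7)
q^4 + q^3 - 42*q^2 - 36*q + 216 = (q - 6)*(q - 2)*(q + 3)*(q + 6)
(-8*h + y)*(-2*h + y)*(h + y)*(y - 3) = 16*h^3*y - 48*h^3 + 6*h^2*y^2 - 18*h^2*y - 9*h*y^3 + 27*h*y^2 + y^4 - 3*y^3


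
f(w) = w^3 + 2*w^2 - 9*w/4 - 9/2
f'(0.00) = -2.25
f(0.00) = -4.50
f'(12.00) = 477.75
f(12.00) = 1984.50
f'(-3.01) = 12.89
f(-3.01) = -6.88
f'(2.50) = 26.50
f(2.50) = 18.00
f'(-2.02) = 1.91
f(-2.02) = -0.04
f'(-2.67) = 8.46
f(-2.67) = -3.27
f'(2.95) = 35.66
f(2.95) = 31.94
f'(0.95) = 4.26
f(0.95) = -3.98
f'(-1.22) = -2.66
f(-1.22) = -0.59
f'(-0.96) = -3.33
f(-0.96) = -1.38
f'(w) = 3*w^2 + 4*w - 9/4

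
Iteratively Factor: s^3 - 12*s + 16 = (s + 4)*(s^2 - 4*s + 4) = (s - 2)*(s + 4)*(s - 2)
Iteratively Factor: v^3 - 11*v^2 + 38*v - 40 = (v - 4)*(v^2 - 7*v + 10) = (v - 4)*(v - 2)*(v - 5)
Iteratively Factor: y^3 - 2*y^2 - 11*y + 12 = (y - 4)*(y^2 + 2*y - 3) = (y - 4)*(y + 3)*(y - 1)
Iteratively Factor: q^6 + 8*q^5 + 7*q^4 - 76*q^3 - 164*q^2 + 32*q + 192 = (q + 4)*(q^5 + 4*q^4 - 9*q^3 - 40*q^2 - 4*q + 48) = (q + 2)*(q + 4)*(q^4 + 2*q^3 - 13*q^2 - 14*q + 24) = (q + 2)^2*(q + 4)*(q^3 - 13*q + 12) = (q - 1)*(q + 2)^2*(q + 4)*(q^2 + q - 12) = (q - 3)*(q - 1)*(q + 2)^2*(q + 4)*(q + 4)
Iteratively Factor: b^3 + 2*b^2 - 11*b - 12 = (b + 4)*(b^2 - 2*b - 3) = (b + 1)*(b + 4)*(b - 3)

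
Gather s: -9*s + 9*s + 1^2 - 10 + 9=0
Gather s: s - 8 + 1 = s - 7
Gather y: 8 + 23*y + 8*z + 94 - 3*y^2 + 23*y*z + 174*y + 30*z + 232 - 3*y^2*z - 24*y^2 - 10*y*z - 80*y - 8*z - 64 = y^2*(-3*z - 27) + y*(13*z + 117) + 30*z + 270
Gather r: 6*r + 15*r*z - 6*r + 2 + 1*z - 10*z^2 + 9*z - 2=15*r*z - 10*z^2 + 10*z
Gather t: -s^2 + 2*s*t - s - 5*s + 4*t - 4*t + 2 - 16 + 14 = -s^2 + 2*s*t - 6*s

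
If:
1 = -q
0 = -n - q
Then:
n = 1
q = -1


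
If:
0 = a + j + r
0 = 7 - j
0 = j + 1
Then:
No Solution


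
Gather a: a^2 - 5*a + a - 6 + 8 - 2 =a^2 - 4*a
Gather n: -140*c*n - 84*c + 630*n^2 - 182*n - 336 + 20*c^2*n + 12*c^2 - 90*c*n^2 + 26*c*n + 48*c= 12*c^2 - 36*c + n^2*(630 - 90*c) + n*(20*c^2 - 114*c - 182) - 336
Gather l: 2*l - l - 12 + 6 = l - 6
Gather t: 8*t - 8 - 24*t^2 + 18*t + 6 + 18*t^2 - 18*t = -6*t^2 + 8*t - 2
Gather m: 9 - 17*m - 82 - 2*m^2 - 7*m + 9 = -2*m^2 - 24*m - 64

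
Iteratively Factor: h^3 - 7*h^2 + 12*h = (h - 4)*(h^2 - 3*h) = h*(h - 4)*(h - 3)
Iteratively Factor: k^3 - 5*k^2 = (k)*(k^2 - 5*k) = k*(k - 5)*(k)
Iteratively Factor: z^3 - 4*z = (z - 2)*(z^2 + 2*z) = (z - 2)*(z + 2)*(z)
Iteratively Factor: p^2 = (p)*(p)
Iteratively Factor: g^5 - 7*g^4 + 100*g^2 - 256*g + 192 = (g - 2)*(g^4 - 5*g^3 - 10*g^2 + 80*g - 96) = (g - 2)^2*(g^3 - 3*g^2 - 16*g + 48) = (g - 3)*(g - 2)^2*(g^2 - 16) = (g - 3)*(g - 2)^2*(g + 4)*(g - 4)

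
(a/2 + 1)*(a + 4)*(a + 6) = a^3/2 + 6*a^2 + 22*a + 24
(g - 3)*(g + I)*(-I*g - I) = -I*g^3 + g^2 + 2*I*g^2 - 2*g + 3*I*g - 3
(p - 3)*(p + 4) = p^2 + p - 12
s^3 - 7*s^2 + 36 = (s - 6)*(s - 3)*(s + 2)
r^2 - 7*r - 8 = (r - 8)*(r + 1)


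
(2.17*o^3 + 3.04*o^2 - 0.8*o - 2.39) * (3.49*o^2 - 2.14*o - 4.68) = 7.5733*o^5 + 5.9658*o^4 - 19.4532*o^3 - 20.8563*o^2 + 8.8586*o + 11.1852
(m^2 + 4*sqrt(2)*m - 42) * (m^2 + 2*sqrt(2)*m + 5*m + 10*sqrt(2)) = m^4 + 5*m^3 + 6*sqrt(2)*m^3 - 26*m^2 + 30*sqrt(2)*m^2 - 130*m - 84*sqrt(2)*m - 420*sqrt(2)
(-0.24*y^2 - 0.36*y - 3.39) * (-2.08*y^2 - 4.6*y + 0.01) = 0.4992*y^4 + 1.8528*y^3 + 8.7048*y^2 + 15.5904*y - 0.0339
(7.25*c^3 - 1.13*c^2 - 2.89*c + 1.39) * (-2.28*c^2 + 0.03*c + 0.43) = -16.53*c^5 + 2.7939*c^4 + 9.6728*c^3 - 3.7418*c^2 - 1.201*c + 0.5977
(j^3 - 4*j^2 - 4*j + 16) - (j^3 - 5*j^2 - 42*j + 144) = j^2 + 38*j - 128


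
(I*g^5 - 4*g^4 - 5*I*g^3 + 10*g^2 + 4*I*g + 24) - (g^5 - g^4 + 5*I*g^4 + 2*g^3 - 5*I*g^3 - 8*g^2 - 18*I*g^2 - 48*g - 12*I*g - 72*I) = -g^5 + I*g^5 - 3*g^4 - 5*I*g^4 - 2*g^3 + 18*g^2 + 18*I*g^2 + 48*g + 16*I*g + 24 + 72*I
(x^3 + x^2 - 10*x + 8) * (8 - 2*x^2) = -2*x^5 - 2*x^4 + 28*x^3 - 8*x^2 - 80*x + 64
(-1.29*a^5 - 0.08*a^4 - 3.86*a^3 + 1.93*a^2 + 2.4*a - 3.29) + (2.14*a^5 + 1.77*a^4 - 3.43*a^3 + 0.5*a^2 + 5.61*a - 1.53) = 0.85*a^5 + 1.69*a^4 - 7.29*a^3 + 2.43*a^2 + 8.01*a - 4.82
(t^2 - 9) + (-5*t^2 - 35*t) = -4*t^2 - 35*t - 9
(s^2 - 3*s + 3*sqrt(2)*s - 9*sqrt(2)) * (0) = 0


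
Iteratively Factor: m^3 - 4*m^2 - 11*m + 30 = (m + 3)*(m^2 - 7*m + 10) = (m - 2)*(m + 3)*(m - 5)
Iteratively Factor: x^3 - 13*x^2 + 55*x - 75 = (x - 3)*(x^2 - 10*x + 25) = (x - 5)*(x - 3)*(x - 5)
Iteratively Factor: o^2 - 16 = (o + 4)*(o - 4)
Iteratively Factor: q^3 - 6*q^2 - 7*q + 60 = (q - 5)*(q^2 - q - 12) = (q - 5)*(q - 4)*(q + 3)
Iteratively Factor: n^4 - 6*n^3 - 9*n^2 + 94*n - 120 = (n - 5)*(n^3 - n^2 - 14*n + 24) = (n - 5)*(n - 3)*(n^2 + 2*n - 8) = (n - 5)*(n - 3)*(n + 4)*(n - 2)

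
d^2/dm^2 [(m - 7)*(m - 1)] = 2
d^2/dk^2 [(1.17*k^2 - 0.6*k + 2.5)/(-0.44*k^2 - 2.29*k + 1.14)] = (2.22044604925031e-16*k^4 + 2.590104*k^3 - 6.425232*k^2 - 13.30824*k - 28.636844)/(0.085184*k^6 + 1.330032*k^5 + 6.2601*k^4 + 5.117005*k^3 - 16.21935*k^2 + 8.928252*k - 1.481544)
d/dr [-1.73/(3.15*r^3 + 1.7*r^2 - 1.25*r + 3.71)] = (16.3485*r^2 + 5.882*r - 2.1625)/(3.15*r^3 + 1.7*r^2 - 1.25*r + 3.71)^2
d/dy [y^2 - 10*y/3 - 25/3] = 2*y - 10/3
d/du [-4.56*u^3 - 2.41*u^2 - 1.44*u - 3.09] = -13.68*u^2 - 4.82*u - 1.44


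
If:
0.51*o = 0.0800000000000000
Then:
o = 0.16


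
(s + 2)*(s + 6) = s^2 + 8*s + 12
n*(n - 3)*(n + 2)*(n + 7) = n^4 + 6*n^3 - 13*n^2 - 42*n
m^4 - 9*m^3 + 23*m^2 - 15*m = m*(m - 5)*(m - 3)*(m - 1)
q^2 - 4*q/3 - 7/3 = (q - 7/3)*(q + 1)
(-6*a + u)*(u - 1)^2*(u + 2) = -6*a*u^3 + 18*a*u - 12*a + u^4 - 3*u^2 + 2*u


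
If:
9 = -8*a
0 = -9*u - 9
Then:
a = -9/8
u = -1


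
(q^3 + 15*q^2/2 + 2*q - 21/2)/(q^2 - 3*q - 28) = (-2*q^3 - 15*q^2 - 4*q + 21)/(2*(-q^2 + 3*q + 28))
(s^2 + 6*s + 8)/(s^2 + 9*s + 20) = (s + 2)/(s + 5)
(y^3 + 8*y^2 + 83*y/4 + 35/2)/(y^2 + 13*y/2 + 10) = (y^2 + 11*y/2 + 7)/(y + 4)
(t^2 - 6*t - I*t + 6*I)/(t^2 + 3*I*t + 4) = (t - 6)/(t + 4*I)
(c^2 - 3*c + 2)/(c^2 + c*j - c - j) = (c - 2)/(c + j)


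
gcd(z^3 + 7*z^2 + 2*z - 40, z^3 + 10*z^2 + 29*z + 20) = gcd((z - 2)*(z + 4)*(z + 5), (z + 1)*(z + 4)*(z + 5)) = z^2 + 9*z + 20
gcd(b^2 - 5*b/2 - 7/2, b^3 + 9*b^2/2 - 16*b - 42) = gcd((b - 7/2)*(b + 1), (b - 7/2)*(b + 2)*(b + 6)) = b - 7/2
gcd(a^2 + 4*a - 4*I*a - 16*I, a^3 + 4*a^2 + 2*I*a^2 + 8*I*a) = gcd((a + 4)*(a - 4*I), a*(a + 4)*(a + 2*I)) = a + 4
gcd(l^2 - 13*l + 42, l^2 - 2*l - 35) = l - 7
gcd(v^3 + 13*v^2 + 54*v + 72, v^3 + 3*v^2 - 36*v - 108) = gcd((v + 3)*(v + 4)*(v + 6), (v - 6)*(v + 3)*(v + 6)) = v^2 + 9*v + 18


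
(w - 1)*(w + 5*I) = w^2 - w + 5*I*w - 5*I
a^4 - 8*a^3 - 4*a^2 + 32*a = a*(a - 8)*(a - 2)*(a + 2)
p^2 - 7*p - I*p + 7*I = (p - 7)*(p - I)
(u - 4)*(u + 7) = u^2 + 3*u - 28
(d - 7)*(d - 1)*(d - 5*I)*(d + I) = d^4 - 8*d^3 - 4*I*d^3 + 12*d^2 + 32*I*d^2 - 40*d - 28*I*d + 35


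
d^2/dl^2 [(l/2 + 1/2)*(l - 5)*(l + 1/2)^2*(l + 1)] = 10*l^3 - 12*l^2 - 141*l/4 - 59/4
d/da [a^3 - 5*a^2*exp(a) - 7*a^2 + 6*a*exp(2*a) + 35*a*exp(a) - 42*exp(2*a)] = -5*a^2*exp(a) + 3*a^2 + 12*a*exp(2*a) + 25*a*exp(a) - 14*a - 78*exp(2*a) + 35*exp(a)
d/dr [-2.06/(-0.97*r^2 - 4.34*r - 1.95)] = (-3.9964*r - 8.9404)/(0.97*r^2 + 4.34*r + 1.95)^2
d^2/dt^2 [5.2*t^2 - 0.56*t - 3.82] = 10.4000000000000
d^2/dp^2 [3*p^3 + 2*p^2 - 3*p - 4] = 18*p + 4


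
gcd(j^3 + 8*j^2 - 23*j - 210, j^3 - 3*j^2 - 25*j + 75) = j - 5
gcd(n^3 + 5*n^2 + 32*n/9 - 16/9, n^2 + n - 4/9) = n^2 + n - 4/9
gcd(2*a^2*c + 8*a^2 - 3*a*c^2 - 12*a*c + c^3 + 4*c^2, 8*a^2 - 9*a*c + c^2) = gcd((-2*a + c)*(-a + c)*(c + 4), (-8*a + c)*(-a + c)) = a - c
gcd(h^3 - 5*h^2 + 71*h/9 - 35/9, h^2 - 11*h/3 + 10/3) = h - 5/3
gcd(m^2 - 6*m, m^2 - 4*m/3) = m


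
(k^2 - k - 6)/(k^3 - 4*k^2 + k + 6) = (k + 2)/(k^2 - k - 2)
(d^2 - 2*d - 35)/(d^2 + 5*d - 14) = (d^2 - 2*d - 35)/(d^2 + 5*d - 14)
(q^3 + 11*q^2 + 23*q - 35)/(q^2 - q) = q + 12 + 35/q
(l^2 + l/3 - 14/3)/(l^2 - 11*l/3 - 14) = (l - 2)/(l - 6)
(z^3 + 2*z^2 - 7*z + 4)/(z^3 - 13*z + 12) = (z - 1)/(z - 3)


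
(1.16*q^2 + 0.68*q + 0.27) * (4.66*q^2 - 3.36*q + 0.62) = 5.4056*q^4 - 0.728799999999999*q^3 - 0.3074*q^2 - 0.4856*q + 0.1674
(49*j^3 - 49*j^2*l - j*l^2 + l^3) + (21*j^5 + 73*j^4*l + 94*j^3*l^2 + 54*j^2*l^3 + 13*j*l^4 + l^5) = 21*j^5 + 73*j^4*l + 94*j^3*l^2 + 49*j^3 + 54*j^2*l^3 - 49*j^2*l + 13*j*l^4 - j*l^2 + l^5 + l^3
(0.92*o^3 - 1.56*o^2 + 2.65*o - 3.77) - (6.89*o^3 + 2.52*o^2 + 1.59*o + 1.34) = -5.97*o^3 - 4.08*o^2 + 1.06*o - 5.11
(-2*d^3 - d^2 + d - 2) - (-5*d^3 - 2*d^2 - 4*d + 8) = 3*d^3 + d^2 + 5*d - 10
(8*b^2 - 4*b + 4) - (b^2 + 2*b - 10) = 7*b^2 - 6*b + 14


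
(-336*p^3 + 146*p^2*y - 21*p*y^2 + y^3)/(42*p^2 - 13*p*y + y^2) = -8*p + y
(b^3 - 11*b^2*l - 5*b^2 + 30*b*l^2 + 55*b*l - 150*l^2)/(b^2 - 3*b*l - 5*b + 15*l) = (b^2 - 11*b*l + 30*l^2)/(b - 3*l)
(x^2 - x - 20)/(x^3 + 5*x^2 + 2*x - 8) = (x - 5)/(x^2 + x - 2)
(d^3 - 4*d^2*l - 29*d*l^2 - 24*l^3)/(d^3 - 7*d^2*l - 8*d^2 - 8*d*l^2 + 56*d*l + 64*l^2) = (d + 3*l)/(d - 8)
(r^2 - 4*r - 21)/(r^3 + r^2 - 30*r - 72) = (r - 7)/(r^2 - 2*r - 24)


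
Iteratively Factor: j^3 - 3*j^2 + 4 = (j - 2)*(j^2 - j - 2) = (j - 2)*(j + 1)*(j - 2)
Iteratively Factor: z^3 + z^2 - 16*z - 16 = (z + 4)*(z^2 - 3*z - 4) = (z + 1)*(z + 4)*(z - 4)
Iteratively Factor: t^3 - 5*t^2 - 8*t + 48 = (t - 4)*(t^2 - t - 12) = (t - 4)^2*(t + 3)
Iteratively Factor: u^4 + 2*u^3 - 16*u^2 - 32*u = (u)*(u^3 + 2*u^2 - 16*u - 32) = u*(u + 2)*(u^2 - 16) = u*(u - 4)*(u + 2)*(u + 4)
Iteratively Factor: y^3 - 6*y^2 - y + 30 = (y - 3)*(y^2 - 3*y - 10) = (y - 5)*(y - 3)*(y + 2)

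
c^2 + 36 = (c - 6*I)*(c + 6*I)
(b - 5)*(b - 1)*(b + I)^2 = b^4 - 6*b^3 + 2*I*b^3 + 4*b^2 - 12*I*b^2 + 6*b + 10*I*b - 5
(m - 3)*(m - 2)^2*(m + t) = m^4 + m^3*t - 7*m^3 - 7*m^2*t + 16*m^2 + 16*m*t - 12*m - 12*t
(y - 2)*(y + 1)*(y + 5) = y^3 + 4*y^2 - 7*y - 10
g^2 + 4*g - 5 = (g - 1)*(g + 5)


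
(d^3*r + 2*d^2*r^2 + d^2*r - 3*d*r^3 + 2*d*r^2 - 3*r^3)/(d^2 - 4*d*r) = r*(d^3 + 2*d^2*r + d^2 - 3*d*r^2 + 2*d*r - 3*r^2)/(d*(d - 4*r))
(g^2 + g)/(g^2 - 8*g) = (g + 1)/(g - 8)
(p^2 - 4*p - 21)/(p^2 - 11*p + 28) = (p + 3)/(p - 4)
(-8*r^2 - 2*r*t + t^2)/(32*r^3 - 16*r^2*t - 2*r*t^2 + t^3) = (-2*r - t)/(8*r^2 - 2*r*t - t^2)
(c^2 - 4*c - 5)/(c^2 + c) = (c - 5)/c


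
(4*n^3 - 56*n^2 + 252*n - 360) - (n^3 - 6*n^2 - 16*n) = 3*n^3 - 50*n^2 + 268*n - 360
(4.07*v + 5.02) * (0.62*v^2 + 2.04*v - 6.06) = 2.5234*v^3 + 11.4152*v^2 - 14.4234*v - 30.4212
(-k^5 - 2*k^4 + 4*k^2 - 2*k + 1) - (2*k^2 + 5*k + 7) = -k^5 - 2*k^4 + 2*k^2 - 7*k - 6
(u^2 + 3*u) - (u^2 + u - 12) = 2*u + 12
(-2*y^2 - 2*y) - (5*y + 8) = -2*y^2 - 7*y - 8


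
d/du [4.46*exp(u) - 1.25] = 4.46*exp(u)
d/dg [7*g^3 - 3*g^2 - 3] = 3*g*(7*g - 2)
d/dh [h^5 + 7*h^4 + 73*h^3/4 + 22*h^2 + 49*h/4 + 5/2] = 5*h^4 + 28*h^3 + 219*h^2/4 + 44*h + 49/4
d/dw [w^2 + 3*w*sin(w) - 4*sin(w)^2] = 3*w*cos(w) + 2*w + 3*sin(w) - 4*sin(2*w)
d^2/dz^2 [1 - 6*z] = 0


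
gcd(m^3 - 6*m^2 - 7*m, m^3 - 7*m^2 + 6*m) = m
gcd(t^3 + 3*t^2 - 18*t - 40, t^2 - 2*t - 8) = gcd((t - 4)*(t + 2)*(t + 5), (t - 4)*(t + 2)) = t^2 - 2*t - 8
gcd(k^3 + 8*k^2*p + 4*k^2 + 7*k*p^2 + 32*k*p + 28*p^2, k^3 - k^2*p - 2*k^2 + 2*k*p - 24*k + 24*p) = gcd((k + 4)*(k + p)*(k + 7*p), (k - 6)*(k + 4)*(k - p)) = k + 4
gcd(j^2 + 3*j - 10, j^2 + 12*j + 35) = j + 5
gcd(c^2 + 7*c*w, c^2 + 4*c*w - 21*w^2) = c + 7*w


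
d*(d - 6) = d^2 - 6*d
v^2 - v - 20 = (v - 5)*(v + 4)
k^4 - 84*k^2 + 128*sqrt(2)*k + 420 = (k - 5*sqrt(2))*(k - 3*sqrt(2))*(k + sqrt(2))*(k + 7*sqrt(2))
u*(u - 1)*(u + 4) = u^3 + 3*u^2 - 4*u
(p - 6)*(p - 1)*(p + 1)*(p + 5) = p^4 - p^3 - 31*p^2 + p + 30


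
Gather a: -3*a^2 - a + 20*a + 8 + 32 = -3*a^2 + 19*a + 40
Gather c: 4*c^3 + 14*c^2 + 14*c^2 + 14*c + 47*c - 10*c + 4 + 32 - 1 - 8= 4*c^3 + 28*c^2 + 51*c + 27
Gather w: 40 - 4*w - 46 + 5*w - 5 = w - 11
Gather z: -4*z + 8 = 8 - 4*z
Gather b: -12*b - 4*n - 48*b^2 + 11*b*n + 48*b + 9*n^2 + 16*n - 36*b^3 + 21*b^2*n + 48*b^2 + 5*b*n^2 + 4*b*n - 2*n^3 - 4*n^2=-36*b^3 + 21*b^2*n + b*(5*n^2 + 15*n + 36) - 2*n^3 + 5*n^2 + 12*n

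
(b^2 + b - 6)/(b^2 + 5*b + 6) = (b - 2)/(b + 2)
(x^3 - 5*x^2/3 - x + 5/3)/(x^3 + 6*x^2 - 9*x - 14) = (3*x^2 - 8*x + 5)/(3*(x^2 + 5*x - 14))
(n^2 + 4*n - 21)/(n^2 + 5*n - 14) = (n - 3)/(n - 2)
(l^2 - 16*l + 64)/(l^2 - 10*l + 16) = (l - 8)/(l - 2)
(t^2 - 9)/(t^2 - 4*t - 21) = (t - 3)/(t - 7)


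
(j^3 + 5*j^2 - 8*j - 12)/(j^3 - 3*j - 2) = (j + 6)/(j + 1)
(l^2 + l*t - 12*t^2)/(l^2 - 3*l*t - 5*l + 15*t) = (l + 4*t)/(l - 5)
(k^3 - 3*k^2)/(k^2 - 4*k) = k*(k - 3)/(k - 4)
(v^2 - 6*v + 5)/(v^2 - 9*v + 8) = (v - 5)/(v - 8)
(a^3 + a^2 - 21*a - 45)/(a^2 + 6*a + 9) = a - 5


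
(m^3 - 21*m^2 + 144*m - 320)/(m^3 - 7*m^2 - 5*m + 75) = (m^2 - 16*m + 64)/(m^2 - 2*m - 15)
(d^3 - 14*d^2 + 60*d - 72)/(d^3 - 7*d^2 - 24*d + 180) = (d - 2)/(d + 5)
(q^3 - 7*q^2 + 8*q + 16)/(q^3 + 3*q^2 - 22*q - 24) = (q - 4)/(q + 6)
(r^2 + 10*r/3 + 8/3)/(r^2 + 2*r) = (r + 4/3)/r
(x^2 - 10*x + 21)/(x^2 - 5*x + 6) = (x - 7)/(x - 2)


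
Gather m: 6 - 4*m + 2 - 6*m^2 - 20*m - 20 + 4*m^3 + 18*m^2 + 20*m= 4*m^3 + 12*m^2 - 4*m - 12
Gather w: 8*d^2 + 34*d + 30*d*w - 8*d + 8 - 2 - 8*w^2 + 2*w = 8*d^2 + 26*d - 8*w^2 + w*(30*d + 2) + 6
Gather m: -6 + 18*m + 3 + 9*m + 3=27*m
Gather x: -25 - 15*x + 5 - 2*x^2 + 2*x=-2*x^2 - 13*x - 20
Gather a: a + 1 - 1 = a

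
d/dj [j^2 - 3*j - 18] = 2*j - 3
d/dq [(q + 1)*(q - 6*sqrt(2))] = 2*q - 6*sqrt(2) + 1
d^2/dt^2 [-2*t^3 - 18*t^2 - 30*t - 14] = -12*t - 36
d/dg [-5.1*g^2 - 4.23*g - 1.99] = -10.2*g - 4.23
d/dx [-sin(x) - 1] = -cos(x)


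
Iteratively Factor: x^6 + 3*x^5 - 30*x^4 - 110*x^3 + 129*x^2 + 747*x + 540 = (x + 1)*(x^5 + 2*x^4 - 32*x^3 - 78*x^2 + 207*x + 540) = (x + 1)*(x + 3)*(x^4 - x^3 - 29*x^2 + 9*x + 180) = (x - 3)*(x + 1)*(x + 3)*(x^3 + 2*x^2 - 23*x - 60) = (x - 5)*(x - 3)*(x + 1)*(x + 3)*(x^2 + 7*x + 12) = (x - 5)*(x - 3)*(x + 1)*(x + 3)*(x + 4)*(x + 3)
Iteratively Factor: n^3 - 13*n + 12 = (n - 1)*(n^2 + n - 12) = (n - 3)*(n - 1)*(n + 4)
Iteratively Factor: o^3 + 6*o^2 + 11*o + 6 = (o + 1)*(o^2 + 5*o + 6) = (o + 1)*(o + 3)*(o + 2)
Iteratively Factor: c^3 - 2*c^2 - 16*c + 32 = (c - 2)*(c^2 - 16) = (c - 2)*(c + 4)*(c - 4)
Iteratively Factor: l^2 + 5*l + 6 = (l + 2)*(l + 3)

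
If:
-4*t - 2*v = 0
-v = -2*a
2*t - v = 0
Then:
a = 0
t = 0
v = 0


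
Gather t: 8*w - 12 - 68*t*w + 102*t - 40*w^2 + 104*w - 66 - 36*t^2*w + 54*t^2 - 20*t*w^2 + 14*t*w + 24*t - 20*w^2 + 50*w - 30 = t^2*(54 - 36*w) + t*(-20*w^2 - 54*w + 126) - 60*w^2 + 162*w - 108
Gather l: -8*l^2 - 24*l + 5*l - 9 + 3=-8*l^2 - 19*l - 6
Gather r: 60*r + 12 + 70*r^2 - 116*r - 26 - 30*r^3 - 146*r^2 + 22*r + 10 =-30*r^3 - 76*r^2 - 34*r - 4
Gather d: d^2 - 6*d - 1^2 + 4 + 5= d^2 - 6*d + 8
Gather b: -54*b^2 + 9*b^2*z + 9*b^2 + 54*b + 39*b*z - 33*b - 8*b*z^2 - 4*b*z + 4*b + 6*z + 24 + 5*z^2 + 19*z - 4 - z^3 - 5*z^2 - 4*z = b^2*(9*z - 45) + b*(-8*z^2 + 35*z + 25) - z^3 + 21*z + 20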